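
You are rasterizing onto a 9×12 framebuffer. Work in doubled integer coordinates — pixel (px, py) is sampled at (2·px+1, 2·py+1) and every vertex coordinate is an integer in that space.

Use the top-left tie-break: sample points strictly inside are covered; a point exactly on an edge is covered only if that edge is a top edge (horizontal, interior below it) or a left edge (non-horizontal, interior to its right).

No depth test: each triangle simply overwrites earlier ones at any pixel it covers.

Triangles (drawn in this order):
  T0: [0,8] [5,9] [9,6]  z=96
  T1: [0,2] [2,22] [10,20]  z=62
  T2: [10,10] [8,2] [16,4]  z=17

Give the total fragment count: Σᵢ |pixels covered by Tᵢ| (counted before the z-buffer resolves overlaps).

T0:
  2·area = 19  (B↔C swapped to make it positive)
  edge (0, 8)→(9, 6): d=(9,-2) top-left  bias=+0
  edge (9, 6)→(5, 9): d=(-4,3) right/bottom  bias=-1
  edge (5, 9)→(0, 8): d=(-5,-1) top-left  bias=+0
    (6,1)@(13, 3): e=[-19,0,38] → .  [on edge]
    (2,3)@(5, 7): e=[1,8,10] → X
    (3,3)@(7, 7): e=[5,2,12] → X
    (4,3)@(9, 7): e=[9,-4,14] → .
    (2,4)@(5, 9): e=[19,0,0] → .  [on edge]
    (3,4)@(7, 9): e=[23,-6,2] → .
    (7,5)@(15, 11): e=[57,-38,0] → .  [on edge]
  covered (2 px):
    . . . . . . . . .
    . . . . . . . . .
    . . . . . . . . .
    . . X X . . . . .
    . . . . . . . . .
    . . . . . . . . .
    . . . . . . . . .
    . . . . . . . . .
    . . . . . . . . .
    . . . . . . . . .
    . . . . . . . . .
    . . . . . . . . .
T1:
  2·area = 164  (B↔C swapped to make it positive)
  edge (0, 2)→(10, 20): d=(10,18) right/bottom  bias=-1
  edge (10, 20)→(2, 22): d=(-8,2) right/bottom  bias=-1
  edge (2, 22)→(0, 2): d=(-2,-20) top-left  bias=+0
    (0,2)@(1, 5): e=[12,138,14] → X
    (1,2)@(3, 5): e=[-24,134,54] → .
    (0,3)@(1, 7): e=[32,122,10] → X
    (1,3)@(3, 7): e=[-4,118,50] → .
    (0,4)@(1, 9): e=[52,106,6] → X
    (1,4)@(3, 9): e=[16,102,46] → X
    (2,4)@(5, 9): e=[-20,98,86] → .
    (0,5)@(1, 11): e=[72,90,2] → X
    (2,5)@(5, 11): e=[0,82,82] → .  [on edge]
    (0,6)@(1, 13): e=[92,74,-2] → .
    (1,6)@(3, 13): e=[56,70,38] → X
    (2,6)@(5, 13): e=[20,66,78] → X
  covered (20 px):
    . . . . . . . . .
    . . . . . . . . .
    X . . . . . . . .
    X . . . . . . . .
    X X . . . . . . .
    X X . . . . . . .
    . X X . . . . . .
    . X X X . . . . .
    . X X X . . . . .
    . X X X X . . . .
    . X X . . . . . .
    . . . . . . . . .
T2:
  2·area = 60
  edge (10, 10)→(8, 2): d=(-2,-8) top-left  bias=+0
  edge (8, 2)→(16, 4): d=(8,2) right/bottom  bias=-1
  edge (16, 4)→(10, 10): d=(-6,6) right/bottom  bias=-1
    (4,1)@(9, 3): e=[6,6,48] → X
    (5,1)@(11, 3): e=[22,2,36] → X
    (6,1)@(13, 3): e=[38,-2,24] → .
    (8,1)@(17, 3): e=[70,-10,0] → .  [on edge]
    (4,2)@(9, 5): e=[2,22,36] → X
    (6,2)@(13, 5): e=[34,14,12] → X
    (7,2)@(15, 5): e=[50,10,0] → .  [on edge]
    (4,3)@(9, 7): e=[-2,38,24] → .
    (5,3)@(11, 7): e=[14,34,12] → X
    (6,3)@(13, 7): e=[30,30,0] → .  [on edge]
    (5,4)@(11, 9): e=[10,50,0] → .  [on edge]
    (4,5)@(9, 11): e=[-10,70,0] → .  [on edge]
    (3,6)@(7, 13): e=[-30,90,0] → .  [on edge]
    (2,7)@(5, 15): e=[-50,110,0] → .  [on edge]
    (1,8)@(3, 17): e=[-70,130,0] → .  [on edge]
    (0,9)@(1, 19): e=[-90,150,0] → .  [on edge]
  covered (6 px):
    . . . . . . . . .
    . . . . X X . . .
    . . . . X X X . .
    . . . . . X . . .
    . . . . . . . . .
    . . . . . . . . .
    . . . . . . . . .
    . . . . . . . . .
    . . . . . . . . .
    . . . . . . . . .
    . . . . . . . . .
    . . . . . . . . .

Result: 28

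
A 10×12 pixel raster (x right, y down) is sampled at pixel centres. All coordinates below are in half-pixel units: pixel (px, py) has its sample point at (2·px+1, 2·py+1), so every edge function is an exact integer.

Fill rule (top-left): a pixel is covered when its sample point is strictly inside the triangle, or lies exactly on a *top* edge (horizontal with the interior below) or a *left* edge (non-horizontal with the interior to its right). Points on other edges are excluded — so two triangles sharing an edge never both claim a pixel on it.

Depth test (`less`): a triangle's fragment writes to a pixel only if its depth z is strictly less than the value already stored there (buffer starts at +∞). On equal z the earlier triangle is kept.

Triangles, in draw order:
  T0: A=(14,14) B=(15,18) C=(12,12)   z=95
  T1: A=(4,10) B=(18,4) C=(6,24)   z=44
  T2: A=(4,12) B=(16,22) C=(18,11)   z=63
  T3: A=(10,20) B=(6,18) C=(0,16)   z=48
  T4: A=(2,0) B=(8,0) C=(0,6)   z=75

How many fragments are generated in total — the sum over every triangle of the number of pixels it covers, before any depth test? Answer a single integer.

T0:
  2·area = 6
  edge (14, 14)→(15, 18): d=(1,4) right/bottom  bias=-1
  edge (15, 18)→(12, 12): d=(-3,-6) top-left  bias=+0
  edge (12, 12)→(14, 14): d=(2,2) right/bottom  bias=-1
    (0,0)@(1, 1): e=[39,-33,0] → ·  [on edge]
    (1,1)@(3, 3): e=[33,-27,0] → ·  [on edge]
    (2,2)@(5, 5): e=[27,-21,0] → ·  [on edge]
    (3,3)@(7, 7): e=[21,-15,0] → ·  [on edge]
    (4,4)@(9, 9): e=[15,-9,0] → ·  [on edge]
    (5,5)@(11, 11): e=[9,-3,0] → ·  [on edge]
    (6,6)@(13, 13): e=[3,3,0] → ·  [on edge]
    (7,7)@(15, 15): e=[-3,9,0] → ·  [on edge]
    (8,8)@(17, 17): e=[-9,15,0] → ·  [on edge]
    (9,9)@(19, 19): e=[-15,21,0] → ·  [on edge]
  covered (0 px):
    · · · · · · · · · ·
    · · · · · · · · · ·
    · · · · · · · · · ·
    · · · · · · · · · ·
    · · · · · · · · · ·
    · · · · · · · · · ·
    · · · · · · · · · ·
    · · · · · · · · · ·
    · · · · · · · · · ·
    · · · · · · · · · ·
    · · · · · · · · · ·
    · · · · · · · · · ·
T1:
  2·area = 208
  edge (4, 10)→(18, 4): d=(14,-6) top-left  bias=+0
  edge (18, 4)→(6, 24): d=(-12,20) right/bottom  bias=-1
  edge (6, 24)→(4, 10): d=(-2,-14) top-left  bias=+0
    (1,1)@(3, 3): e=[-104,312,0] → ·  [on edge]
    (8,2)@(17, 5): e=[8,8,192] → █
    (9,2)@(19, 5): e=[20,-32,220] → ·
    (5,3)@(11, 7): e=[0,104,104] → █  [on edge]
    (6,3)@(13, 7): e=[12,64,132] → █
    (7,3)@(15, 7): e=[24,24,160] → █
    (8,3)@(17, 7): e=[36,-16,188] → ·
    (3,4)@(7, 9): e=[4,160,44] → █
    (4,4)@(9, 9): e=[16,120,72] → █
    (7,4)@(15, 9): e=[52,0,156] → ·  [on edge]
    (2,5)@(5, 11): e=[20,176,12] → █
    (7,5)@(15, 11): e=[80,-24,152] → ·
    (2,8)@(5, 17): e=[104,104,0] → █  [on edge]
    (4,9)@(9, 19): e=[156,0,52] → ·  [on edge]
  covered (26 px):
    · · · · · · · · · ·
    · · · · · · · · · ·
    · · · · · · · · █ ·
    · · · · · █ █ █ · ·
    · · · █ █ █ █ · · ·
    · · █ █ █ █ █ · · ·
    · · █ █ █ █ · · · ·
    · · █ █ █ █ · · · ·
    · · █ █ █ · · · · ·
    · · · █ · · · · · ·
    · · · █ · · · · · ·
    · · · · · · · · · ·
T2:
  2·area = 152  (B↔C swapped to make it positive)
  edge (4, 12)→(18, 11): d=(14,-1) top-left  bias=+0
  edge (18, 11)→(16, 22): d=(-2,11) right/bottom  bias=-1
  edge (16, 22)→(4, 12): d=(-12,-10) top-left  bias=+0
    (3,6)@(7, 13): e=[17,117,18] → █
    (4,6)@(9, 13): e=[19,95,38] → █
    (5,6)@(11, 13): e=[21,73,58] → █
    (6,6)@(13, 13): e=[23,51,78] → █
    (7,6)@(15, 13): e=[25,29,98] → █
    (8,6)@(17, 13): e=[27,7,118] → █
    (9,6)@(19, 13): e=[29,-15,138] → ·
    (3,7)@(7, 15): e=[45,113,-6] → ·
    (4,7)@(9, 15): e=[47,91,14] → █
    (9,7)@(19, 15): e=[57,-19,114] → ·
    (4,8)@(9, 17): e=[75,87,-10] → ·
    (5,8)@(11, 17): e=[77,65,10] → █
  covered (17 px):
    · · · · · · · · · ·
    · · · · · · · · · ·
    · · · · · · · · · ·
    · · · · · · · · · ·
    · · · · · · · · · ·
    · · · · · · · · · ·
    · · · █ █ █ █ █ █ ·
    · · · · █ █ █ █ █ ·
    · · · · · █ █ █ · ·
    · · · · · · █ █ · ·
    · · · · · · · █ · ·
    · · · · · · · · · ·
T3:
  2·area = 4  (B↔C swapped to make it positive)
  edge (10, 20)→(0, 16): d=(-10,-4) top-left  bias=+0
  edge (0, 16)→(6, 18): d=(6,2) right/bottom  bias=-1
  edge (6, 18)→(10, 20): d=(4,2) right/bottom  bias=-1
    (1,8)@(3, 17): e=[2,0,2] → ·  [on edge]
    (4,9)@(9, 19): e=[6,0,-2] → ·  [on edge]
    (7,10)@(15, 21): e=[10,0,-6] → ·  [on edge]
  covered (0 px):
    · · · · · · · · · ·
    · · · · · · · · · ·
    · · · · · · · · · ·
    · · · · · · · · · ·
    · · · · · · · · · ·
    · · · · · · · · · ·
    · · · · · · · · · ·
    · · · · · · · · · ·
    · · · · · · · · · ·
    · · · · · · · · · ·
    · · · · · · · · · ·
    · · · · · · · · · ·
T4:
  2·area = 36
  edge (2, 0)→(8, 0): d=(6,0) top-left  bias=+0
  edge (8, 0)→(0, 6): d=(-8,6) right/bottom  bias=-1
  edge (0, 6)→(2, 0): d=(2,-6) top-left  bias=+0
    (1,0)@(3, 1): e=[6,22,8] → █
    (2,0)@(5, 1): e=[6,10,20] → █
    (3,0)@(7, 1): e=[6,-2,32] → ·
    (0,1)@(1, 3): e=[18,18,0] → █  [on edge]
    (2,1)@(5, 3): e=[18,-6,24] → ·
    (0,2)@(1, 5): e=[30,2,4] → █
    (1,2)@(3, 5): e=[30,-10,16] → ·
    (0,3)@(1, 7): e=[42,-14,8] → ·
  covered (5 px):
    · █ █ · · · · · · ·
    █ █ · · · · · · · ·
    █ · · · · · · · · ·
    · · · · · · · · · ·
    · · · · · · · · · ·
    · · · · · · · · · ·
    · · · · · · · · · ·
    · · · · · · · · · ·
    · · · · · · · · · ·
    · · · · · · · · · ·
    · · · · · · · · · ·
    · · · · · · · · · ·

Result: 48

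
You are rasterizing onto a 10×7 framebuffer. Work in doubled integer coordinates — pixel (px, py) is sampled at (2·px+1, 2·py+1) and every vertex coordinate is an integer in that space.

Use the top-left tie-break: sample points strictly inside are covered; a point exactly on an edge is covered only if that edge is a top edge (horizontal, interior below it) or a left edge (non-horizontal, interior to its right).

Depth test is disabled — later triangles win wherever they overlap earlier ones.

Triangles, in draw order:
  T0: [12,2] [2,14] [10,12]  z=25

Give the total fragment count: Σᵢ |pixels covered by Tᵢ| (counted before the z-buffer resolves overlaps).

T0:
  2·area = 76  (B↔C swapped to make it positive)
  edge (12, 2)→(10, 12): d=(-2,10) right/bottom  bias=-1
  edge (10, 12)→(2, 14): d=(-8,2) right/bottom  bias=-1
  edge (2, 14)→(12, 2): d=(10,-12) top-left  bias=+0
    (5,2)@(11, 5): e=[4,54,18] → #
    (6,2)@(13, 5): e=[-16,50,42] → ·
    (4,3)@(9, 7): e=[20,42,14] → #
    (5,3)@(11, 7): e=[0,38,38] → ·  [on edge]
    (3,4)@(7, 9): e=[36,30,10] → #
    (5,4)@(11, 9): e=[-4,22,58] → ·
    (2,5)@(5, 11): e=[52,18,6] → #
    (5,5)@(11, 11): e=[-8,6,78] → ·
    (1,6)@(3, 13): e=[68,6,2] → #
    (3,6)@(7, 13): e=[28,-2,50] → ·
    (4,6)@(9, 13): e=[8,-6,74] → ·
  covered (9 px):
    · · · · · · · · · ·
    · · · · · · · · · ·
    · · · · · # · · · ·
    · · · · # · · · · ·
    · · · # # · · · · ·
    · · # # # · · · · ·
    · # # · · · · · · ·

Result: 9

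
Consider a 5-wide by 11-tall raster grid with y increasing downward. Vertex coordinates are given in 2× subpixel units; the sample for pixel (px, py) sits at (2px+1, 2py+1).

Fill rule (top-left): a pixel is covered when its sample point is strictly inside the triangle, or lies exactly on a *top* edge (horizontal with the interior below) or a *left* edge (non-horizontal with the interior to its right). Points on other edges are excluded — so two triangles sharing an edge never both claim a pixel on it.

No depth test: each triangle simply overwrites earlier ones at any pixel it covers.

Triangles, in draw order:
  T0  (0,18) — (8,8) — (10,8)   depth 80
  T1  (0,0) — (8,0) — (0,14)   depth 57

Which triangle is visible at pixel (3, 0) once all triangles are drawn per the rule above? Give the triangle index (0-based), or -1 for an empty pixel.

T0:
  2·area = 20
  edge (0, 18)→(8, 8): d=(8,-10) top-left  bias=+0
  edge (8, 8)→(10, 8): d=(2,0) top-left  bias=+0
  edge (10, 8)→(0, 18): d=(-10,10) right/bottom  bias=-1
    (4,4)@(9, 9): e=[18,2,0] → ·  [on edge]
    (3,5)@(7, 11): e=[14,6,0] → ·  [on edge]
    (2,6)@(5, 13): e=[10,10,0] → ·  [on edge]
    (1,7)@(3, 15): e=[6,14,0] → ·  [on edge]
    (0,8)@(1, 17): e=[2,18,0] → ·  [on edge]
  covered (0 px):
    · · · · ·
    · · · · ·
    · · · · ·
    · · · · ·
    · · · · ·
    · · · · ·
    · · · · ·
    · · · · ·
    · · · · ·
    · · · · ·
    · · · · ·
T1:
  2·area = 112
  edge (0, 0)→(8, 0): d=(8,0) top-left  bias=+0
  edge (8, 0)→(0, 14): d=(-8,14) right/bottom  bias=-1
  edge (0, 14)→(0, 0): d=(0,-14) top-left  bias=+0
    (0,0)@(1, 1): e=[8,90,14] → #
    (1,0)@(3, 1): e=[8,62,42] → #
    (2,0)@(5, 1): e=[8,34,70] → #
    (3,0)@(7, 1): e=[8,6,98] → #
    (4,0)@(9, 1): e=[8,-22,126] → ·
    (0,1)@(1, 3): e=[24,74,14] → #
    (3,1)@(7, 3): e=[24,-10,98] → ·
    (0,2)@(1, 5): e=[40,58,14] → #
    (3,2)@(7, 5): e=[40,-26,98] → ·
    (0,3)@(1, 7): e=[56,42,14] → #
    (2,3)@(5, 7): e=[56,-14,70] → ·
    (0,4)@(1, 9): e=[72,26,14] → #
  covered (14 px):
    # # # # ·
    # # # · ·
    # # # · ·
    # # · · ·
    # · · · ·
    # · · · ·
    · · · · ·
    · · · · ·
    · · · · ·
    · · · · ·
    · · · · ·

Z-buffer (winner per pixel, '.' = empty):
  1 1 1 1 .
  1 1 1 . .
  1 1 1 . .
  1 1 . . .
  1 . . . .
  1 . . . .
  . . . . .
  . . . . .
  . . . . .
  . . . . .
  . . . . .

Final: 1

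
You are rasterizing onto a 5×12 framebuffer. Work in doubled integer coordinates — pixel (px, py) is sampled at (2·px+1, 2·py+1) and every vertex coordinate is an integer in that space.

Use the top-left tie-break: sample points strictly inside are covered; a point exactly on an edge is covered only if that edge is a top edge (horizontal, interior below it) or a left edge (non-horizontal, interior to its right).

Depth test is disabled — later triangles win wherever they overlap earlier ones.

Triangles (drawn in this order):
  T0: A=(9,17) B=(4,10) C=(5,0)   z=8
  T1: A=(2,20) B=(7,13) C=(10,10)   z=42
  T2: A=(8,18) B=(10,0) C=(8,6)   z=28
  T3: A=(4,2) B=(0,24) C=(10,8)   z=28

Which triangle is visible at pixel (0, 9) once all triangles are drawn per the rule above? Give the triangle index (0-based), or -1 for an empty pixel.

T0:
  2·area = 57
  edge (9, 17)→(4, 10): d=(-5,-7) top-left  bias=+0
  edge (4, 10)→(5, 0): d=(1,-10) top-left  bias=+0
  edge (5, 0)→(9, 17): d=(4,17) right/bottom  bias=-1
    (2,0)@(5, 1): e=[52,1,4] → █
    (3,0)@(7, 1): e=[66,21,-30] → ·
    (2,1)@(5, 3): e=[42,3,12] → █
    (3,1)@(7, 3): e=[56,23,-22] → ·
    (2,2)@(5, 5): e=[32,5,20] → █
    (3,2)@(7, 5): e=[46,25,-14] → ·
    (2,3)@(5, 7): e=[22,7,28] → █
    (3,3)@(7, 7): e=[36,27,-6] → ·
    (2,4)@(5, 9): e=[12,9,36] → █
    (3,4)@(7, 9): e=[26,29,2] → █
    (4,4)@(9, 9): e=[40,49,-32] → ·
    (2,5)@(5, 11): e=[2,11,44] → █
    (4,8)@(9, 17): e=[0,57,0] → ·  [on edge]
  covered (9 px):
    · · █ · ·
    · · █ · ·
    · · █ · ·
    · · █ · ·
    · · █ █ ·
    · · █ █ ·
    · · · █ ·
    · · · · ·
    · · · · ·
    · · · · ·
    · · · · ·
    · · · · ·
T1:
  2·area = 6
  edge (2, 20)→(7, 13): d=(5,-7) top-left  bias=+0
  edge (7, 13)→(10, 10): d=(3,-3) top-left  bias=+0
  edge (10, 10)→(2, 20): d=(-8,10) right/bottom  bias=-1
    (4,5)@(9, 11): e=[4,0,2] → █  [on edge]
    (3,6)@(7, 13): e=[0,0,6] → █  [on edge]
    (4,6)@(9, 13): e=[14,6,-14] → ·
    (2,7)@(5, 15): e=[-4,0,10] → ·  [on edge]
    (3,7)@(7, 15): e=[10,6,-10] → ·
    (1,8)@(3, 17): e=[-8,0,14] → ·  [on edge]
    (0,9)@(1, 19): e=[-12,0,18] → ·  [on edge]
  covered (2 px):
    · · · · ·
    · · · · ·
    · · · · ·
    · · · · ·
    · · · · ·
    · · · · █
    · · · █ ·
    · · · · ·
    · · · · ·
    · · · · ·
    · · · · ·
    · · · · ·
T2:
  2·area = 24  (B↔C swapped to make it positive)
  edge (8, 18)→(8, 6): d=(0,-12) top-left  bias=+0
  edge (8, 6)→(10, 0): d=(2,-6) top-left  bias=+0
  edge (10, 0)→(8, 18): d=(-2,18) right/bottom  bias=-1
    (4,1)@(9, 3): e=[12,0,12] → █  [on edge]
    (4,2)@(9, 5): e=[12,4,8] → █
    (4,3)@(9, 7): e=[12,8,4] → █
    (3,4)@(7, 9): e=[-12,0,36] → ·  [on edge]
    (4,4)@(9, 9): e=[12,12,0] → ·  [on edge]
    (2,7)@(5, 15): e=[-36,0,60] → ·  [on edge]
    (1,10)@(3, 21): e=[-60,0,84] → ·  [on edge]
  covered (3 px):
    · · · · ·
    · · · · █
    · · · · █
    · · · · █
    · · · · ·
    · · · · ·
    · · · · ·
    · · · · ·
    · · · · ·
    · · · · ·
    · · · · ·
    · · · · ·
T3:
  2·area = 156  (B↔C swapped to make it positive)
  edge (4, 2)→(10, 8): d=(6,6) right/bottom  bias=-1
  edge (10, 8)→(0, 24): d=(-10,16) right/bottom  bias=-1
  edge (0, 24)→(4, 2): d=(4,-22) top-left  bias=+0
    (1,0)@(3, 1): e=[0,182,-26] → ·  [on edge]
    (2,1)@(5, 3): e=[0,130,26] → ·  [on edge]
    (2,2)@(5, 5): e=[12,110,34] → █
    (3,2)@(7, 5): e=[0,78,78] → ·  [on edge]
    (2,3)@(5, 7): e=[24,90,42] → █
    (3,3)@(7, 7): e=[12,58,86] → █
    (4,3)@(9, 7): e=[0,26,130] → ·  [on edge]
    (1,4)@(3, 9): e=[48,102,6] → █
    (4,4)@(9, 9): e=[12,6,138] → █
    (1,5)@(3, 11): e=[60,82,14] → █
    (4,5)@(9, 11): e=[24,-14,146] → ·
    (1,6)@(3, 13): e=[72,62,22] → █
  covered (18 px):
    · · · · ·
    · · · · ·
    · · █ · ·
    · · █ █ ·
    · █ █ █ █
    · █ █ █ ·
    · █ █ · ·
    · █ █ · ·
    · █ · · ·
    █ █ · · ·
    █ · · · ·
    · · · · ·

Z-buffer (winner per pixel, '.' = empty):
  . . 0 . .
  . . 0 . 2
  . . 3 . 2
  . . 3 3 2
  . 3 3 3 3
  . 3 3 3 1
  . 3 3 1 .
  . 3 3 . .
  . 3 . . .
  3 3 . . .
  3 . . . .
  . . . . .

Result: 3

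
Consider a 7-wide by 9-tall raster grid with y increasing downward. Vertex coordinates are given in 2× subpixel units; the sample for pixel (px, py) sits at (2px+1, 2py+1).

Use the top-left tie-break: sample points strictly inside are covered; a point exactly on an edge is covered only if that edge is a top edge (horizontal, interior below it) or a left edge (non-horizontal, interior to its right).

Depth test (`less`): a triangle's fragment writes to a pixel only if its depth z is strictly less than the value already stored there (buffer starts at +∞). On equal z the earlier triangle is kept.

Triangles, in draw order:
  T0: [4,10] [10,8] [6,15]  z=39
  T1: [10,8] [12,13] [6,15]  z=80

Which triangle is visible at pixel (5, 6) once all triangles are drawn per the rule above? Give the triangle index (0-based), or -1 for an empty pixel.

T0:
  2·area = 34
  edge (4, 10)→(10, 8): d=(6,-2) top-left  bias=+0
  edge (10, 8)→(6, 15): d=(-4,7) right/bottom  bias=-1
  edge (6, 15)→(4, 10): d=(-2,-5) top-left  bias=+0
    (6,3)@(13, 7): e=[0,-17,51] → ·  [on edge]
    (3,4)@(7, 9): e=[0,17,17] → █  [on edge]
    (4,4)@(9, 9): e=[4,3,27] → █
    (5,4)@(11, 9): e=[8,-11,37] → ·
    (0,5)@(1, 11): e=[0,51,-17] → ·  [on edge]
    (2,5)@(5, 11): e=[8,23,3] → █
    (4,5)@(9, 11): e=[16,-5,23] → ·
    (2,6)@(5, 13): e=[20,15,-1] → ·
    (3,6)@(7, 13): e=[24,1,9] → █
    (4,6)@(9, 13): e=[28,-13,19] → ·
    (3,7)@(7, 15): e=[36,-7,5] → ·
  covered (5 px):
    · · · · · · ·
    · · · · · · ·
    · · · · · · ·
    · · · · · · ·
    · · · █ █ · ·
    · · █ █ · · ·
    · · · █ · · ·
    · · · · · · ·
    · · · · · · ·
T1:
  2·area = 34
  edge (10, 8)→(12, 13): d=(2,5) right/bottom  bias=-1
  edge (12, 13)→(6, 15): d=(-6,2) right/bottom  bias=-1
  edge (6, 15)→(10, 8): d=(4,-7) top-left  bias=+0
    (4,5)@(9, 11): e=[11,18,5] → █
    (5,5)@(11, 11): e=[1,14,19] → █
    (6,5)@(13, 11): e=[-9,10,33] → ·
    (4,6)@(9, 13): e=[15,6,13] → █
    (6,6)@(13, 13): e=[-5,-2,41] → ·
    (4,7)@(9, 15): e=[19,-6,21] → ·
    (5,7)@(11, 15): e=[9,-10,35] → ·
  covered (4 px):
    · · · · · · ·
    · · · · · · ·
    · · · · · · ·
    · · · · · · ·
    · · · · · · ·
    · · · · █ █ ·
    · · · · █ █ ·
    · · · · · · ·
    · · · · · · ·

Z-buffer (winner per pixel, '.' = empty):
  . . . . . . .
  . . . . . . .
  . . . . . . .
  . . . . . . .
  . . . 0 0 . .
  . . 0 0 1 1 .
  . . . 0 1 1 .
  . . . . . . .
  . . . . . . .

Final: 1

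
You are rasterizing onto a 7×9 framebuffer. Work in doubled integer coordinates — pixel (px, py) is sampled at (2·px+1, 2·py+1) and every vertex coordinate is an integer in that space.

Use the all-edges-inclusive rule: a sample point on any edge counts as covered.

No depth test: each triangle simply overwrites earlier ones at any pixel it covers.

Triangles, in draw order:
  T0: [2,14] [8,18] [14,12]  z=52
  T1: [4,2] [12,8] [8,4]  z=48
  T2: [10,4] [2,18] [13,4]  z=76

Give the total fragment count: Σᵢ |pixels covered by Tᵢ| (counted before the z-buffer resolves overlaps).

T0:
  2·area = 60  (B↔C swapped to make it positive)
  edge (2, 14)→(14, 12): d=(12,-2) inclusive
  edge (14, 12)→(8, 18): d=(-6,6) inclusive
  edge (8, 18)→(2, 14): d=(-6,-4) inclusive
    (4,6)@(9, 13): e=[2,24,34] → #
    (5,6)@(11, 13): e=[6,12,42] → #
    (6,6)@(13, 13): e=[10,0,50] → #  [on edge]
    (2,7)@(5, 15): e=[18,36,6] → #
    (3,7)@(7, 15): e=[22,24,14] → #
    (5,7)@(11, 15): e=[30,0,30] → #  [on edge]
    (6,7)@(13, 15): e=[34,-12,38] → ·
    (2,8)@(5, 17): e=[42,24,-6] → ·
    (3,8)@(7, 17): e=[46,12,2] → #
    (4,8)@(9, 17): e=[50,0,10] → #  [on edge]
    (5,8)@(11, 17): e=[54,-12,18] → ·
  covered (9 px):
    · · · · · · ·
    · · · · · · ·
    · · · · · · ·
    · · · · · · ·
    · · · · · · ·
    · · · · · · ·
    · · · · # # #
    · · # # # # ·
    · · · # # · ·
T1:
  2·area = 8  (B↔C swapped to make it positive)
  edge (4, 2)→(8, 4): d=(4,2) inclusive
  edge (8, 4)→(12, 8): d=(4,4) inclusive
  edge (12, 8)→(4, 2): d=(-8,-6) inclusive
    (2,0)@(5, 1): e=[-6,0,14] → ·  [on edge]
    (3,1)@(7, 3): e=[-2,0,10] → ·  [on edge]
    (4,2)@(9, 5): e=[2,0,6] → #  [on edge]
    (5,2)@(11, 5): e=[-2,-8,18] → ·
    (4,3)@(9, 7): e=[10,8,-10] → ·
    (5,3)@(11, 7): e=[6,0,2] → #  [on edge]
    (6,3)@(13, 7): e=[2,-8,14] → ·
    (5,4)@(11, 9): e=[14,8,-14] → ·
    (6,4)@(13, 9): e=[10,0,-2] → ·  [on edge]
  covered (2 px):
    · · · · · · ·
    · · · · · · ·
    · · · · # · ·
    · · · · · # ·
    · · · · · · ·
    · · · · · · ·
    · · · · · · ·
    · · · · · · ·
    · · · · · · ·
T2:
  2·area = 42  (B↔C swapped to make it positive)
  edge (10, 4)→(13, 4): d=(3,0) inclusive
  edge (13, 4)→(2, 18): d=(-11,14) inclusive
  edge (2, 18)→(10, 4): d=(8,-14) inclusive
    (5,2)@(11, 5): e=[3,17,22] → #
    (6,2)@(13, 5): e=[3,-11,50] → ·
    (4,3)@(9, 7): e=[9,23,10] → #
    (5,3)@(11, 7): e=[9,-5,38] → ·
    (4,4)@(9, 9): e=[15,1,26] → #
    (5,4)@(11, 9): e=[15,-27,54] → ·
    (3,5)@(7, 11): e=[21,7,14] → #
    (4,5)@(9, 11): e=[21,-21,42] → ·
    (2,6)@(5, 13): e=[27,13,2] → #
    (3,6)@(7, 13): e=[27,-15,30] → ·
    (2,7)@(5, 15): e=[33,-9,18] → ·
  covered (5 px):
    · · · · · · ·
    · · · · · · ·
    · · · · · # ·
    · · · · # · ·
    · · · · # · ·
    · · · # · · ·
    · · # · · · ·
    · · · · · · ·
    · · · · · · ·

Final: 16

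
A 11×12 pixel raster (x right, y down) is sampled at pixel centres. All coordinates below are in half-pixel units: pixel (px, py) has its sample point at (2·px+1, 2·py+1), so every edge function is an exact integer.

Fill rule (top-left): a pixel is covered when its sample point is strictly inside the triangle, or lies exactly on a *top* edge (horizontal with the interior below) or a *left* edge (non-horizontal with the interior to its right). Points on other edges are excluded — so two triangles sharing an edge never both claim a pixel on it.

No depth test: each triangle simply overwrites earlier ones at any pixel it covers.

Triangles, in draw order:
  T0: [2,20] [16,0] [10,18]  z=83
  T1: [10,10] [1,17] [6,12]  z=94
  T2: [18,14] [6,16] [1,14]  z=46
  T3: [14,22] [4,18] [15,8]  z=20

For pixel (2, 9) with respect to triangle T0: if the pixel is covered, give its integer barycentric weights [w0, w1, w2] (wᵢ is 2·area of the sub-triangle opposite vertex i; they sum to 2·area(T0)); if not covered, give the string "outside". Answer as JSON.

T0:
  2·area = 132
  edge (2, 20)→(16, 0): d=(14,-20) top-left  bias=+0
  edge (16, 0)→(10, 18): d=(-6,18) right/bottom  bias=-1
  edge (10, 18)→(2, 20): d=(-8,2) right/bottom  bias=-1
    (7,1)@(15, 3): e=[22,0,110] → ·  [on edge]
    (6,2)@(13, 5): e=[10,24,98] → #
    (7,2)@(15, 5): e=[50,-12,94] → ·
    (6,3)@(13, 7): e=[38,12,82] → #
    (7,3)@(15, 7): e=[78,-24,78] → ·
    (5,4)@(11, 9): e=[26,36,70] → #
    (6,4)@(13, 9): e=[66,0,66] → ·  [on edge]
    (4,5)@(9, 11): e=[14,60,58] → #
    (6,5)@(13, 11): e=[94,-12,50] → ·
    (3,6)@(7, 13): e=[2,84,46] → #
    (6,6)@(13, 13): e=[122,-24,34] → ·
    (3,7)@(7, 15): e=[30,72,30] → #
    (5,7)@(11, 15): e=[110,0,22] → ·  [on edge]
    (4,10)@(9, 21): e=[154,0,-22] → ·  [on edge]
  covered (15 px):
    · · · · · · · · · · ·
    · · · · · · · · · · ·
    · · · · · · # · · · ·
    · · · · · · # · · · ·
    · · · · · # · · · · ·
    · · · · # # · · · · ·
    · · · # # # · · · · ·
    · · · # # · · · · · ·
    · · # # # · · · · · ·
    · # # · · · · · · · ·
    · · · · · · · · · · ·
    · · · · · · · · · · ·
T1:
  2·area = 10
  edge (10, 10)→(1, 17): d=(-9,7) right/bottom  bias=-1
  edge (1, 17)→(6, 12): d=(5,-5) top-left  bias=+0
  edge (6, 12)→(10, 10): d=(4,-2) top-left  bias=+0
    (8,0)@(17, 1): e=[32,0,-22] → ·  [on edge]
    (7,1)@(15, 3): e=[28,0,-18] → ·  [on edge]
    (9,1)@(19, 3): e=[0,20,-10] → ·  [on edge]
    (6,2)@(13, 5): e=[24,0,-14] → ·  [on edge]
    (5,3)@(11, 7): e=[20,0,-10] → ·  [on edge]
    (4,4)@(9, 9): e=[16,0,-6] → ·  [on edge]
    (3,5)@(7, 11): e=[12,0,-2] → ·  [on edge]
    (2,6)@(5, 13): e=[8,0,2] → #  [on edge]
    (3,6)@(7, 13): e=[-6,10,6] → ·
    (1,7)@(3, 15): e=[4,0,6] → #  [on edge]
    (2,7)@(5, 15): e=[-10,10,10] → ·
    (0,8)@(1, 17): e=[0,0,10] → ·  [on edge]
  covered (2 px):
    · · · · · · · · · · ·
    · · · · · · · · · · ·
    · · · · · · · · · · ·
    · · · · · · · · · · ·
    · · · · · · · · · · ·
    · · · · · · · · · · ·
    · · # · · · · · · · ·
    · # · · · · · · · · ·
    · · · · · · · · · · ·
    · · · · · · · · · · ·
    · · · · · · · · · · ·
    · · · · · · · · · · ·
T2:
  2·area = 34
  edge (18, 14)→(6, 16): d=(-12,2) right/bottom  bias=-1
  edge (6, 16)→(1, 14): d=(-5,-2) top-left  bias=+0
  edge (1, 14)→(18, 14): d=(17,0) top-left  bias=+0
    (2,7)@(5, 15): e=[14,3,17] → #
    (3,7)@(7, 15): e=[10,7,17] → #
    (4,7)@(9, 15): e=[6,11,17] → #
    (5,7)@(11, 15): e=[2,15,17] → #
    (6,7)@(13, 15): e=[-2,19,17] → ·
    (2,8)@(5, 17): e=[-10,-7,51] → ·
    (3,8)@(7, 17): e=[-14,-3,51] → ·
    (4,8)@(9, 17): e=[-18,1,51] → ·
    (5,8)@(11, 17): e=[-22,5,51] → ·
  covered (4 px):
    · · · · · · · · · · ·
    · · · · · · · · · · ·
    · · · · · · · · · · ·
    · · · · · · · · · · ·
    · · · · · · · · · · ·
    · · · · · · · · · · ·
    · · · · · · · · · · ·
    · · # # # # · · · · ·
    · · · · · · · · · · ·
    · · · · · · · · · · ·
    · · · · · · · · · · ·
    · · · · · · · · · · ·
T3:
  2·area = 144
  edge (14, 22)→(4, 18): d=(-10,-4) top-left  bias=+0
  edge (4, 18)→(15, 8): d=(11,-10) top-left  bias=+0
  edge (15, 8)→(14, 22): d=(-1,14) right/bottom  bias=-1
    (6,5)@(13, 11): e=[106,13,25] → #
    (7,5)@(15, 11): e=[114,33,-3] → ·
    (5,6)@(11, 13): e=[78,15,51] → #
    (7,6)@(15, 13): e=[94,55,-5] → ·
    (4,7)@(9, 15): e=[50,17,77] → #
    (7,7)@(15, 15): e=[74,77,-7] → ·
    (3,8)@(7, 17): e=[22,19,103] → #
    (7,8)@(15, 17): e=[54,99,-9] → ·
    (3,9)@(7, 19): e=[2,41,101] → #
    (7,9)@(15, 19): e=[34,121,-11] → ·
    (3,10)@(7, 21): e=[-18,63,99] → ·
    (4,10)@(9, 21): e=[-10,83,71] → ·
  covered (15 px):
    · · · · · · · · · · ·
    · · · · · · · · · · ·
    · · · · · · · · · · ·
    · · · · · · · · · · ·
    · · · · · · · · · · ·
    · · · · · · # · · · ·
    · · · · · # # · · · ·
    · · · · # # # · · · ·
    · · · # # # # · · · ·
    · · · # # # # · · · ·
    · · · · · · # · · · ·
    · · · · · · · · · · ·

Answer: [84,2,46]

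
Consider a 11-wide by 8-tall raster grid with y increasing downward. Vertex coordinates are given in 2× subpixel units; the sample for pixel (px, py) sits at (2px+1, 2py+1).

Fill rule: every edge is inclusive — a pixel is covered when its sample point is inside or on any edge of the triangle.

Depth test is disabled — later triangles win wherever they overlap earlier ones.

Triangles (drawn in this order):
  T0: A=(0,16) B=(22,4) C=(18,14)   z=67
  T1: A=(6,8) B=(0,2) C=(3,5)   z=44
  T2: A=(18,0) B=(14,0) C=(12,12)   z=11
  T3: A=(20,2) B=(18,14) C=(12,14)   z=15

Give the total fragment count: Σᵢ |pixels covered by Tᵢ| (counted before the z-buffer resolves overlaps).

T0:
  2·area = 172
  edge (0, 16)→(22, 4): d=(22,-12) inclusive
  edge (22, 4)→(18, 14): d=(-4,10) inclusive
  edge (18, 14)→(0, 16): d=(-18,2) inclusive
    (10,2)@(21, 5): e=[10,6,156] → #
    (8,3)@(17, 7): e=[6,38,128] → #
    (9,3)@(19, 7): e=[30,18,124] → #
    (10,3)@(21, 7): e=[54,-2,120] → ·
    (6,4)@(13, 9): e=[2,70,100] → #
    (7,4)@(15, 9): e=[26,50,96] → #
    (10,4)@(21, 9): e=[98,-10,84] → ·
    (5,5)@(11, 11): e=[22,82,68] → #
    (10,5)@(21, 11): e=[142,-18,48] → ·
    (3,6)@(7, 13): e=[18,114,40] → #
    (4,6)@(9, 13): e=[42,94,36] → #
    (9,6)@(19, 13): e=[162,-6,16] → ·
    (4,7)@(9, 15): e=[86,86,0] → #  [on edge]
  covered (22 px):
    · · · · · · · · · · ·
    · · · · · · · · · · ·
    · · · · · · · · · · #
    · · · · · · · · # # ·
    · · · · · · # # # # ·
    · · · · · # # # # # ·
    · · · # # # # # # · ·
    · # # # # · · · · · ·
T1:
  degenerate (2·area = 0) — covers nothing
T2:
  2·area = 48  (B↔C swapped to make it positive)
  edge (18, 0)→(12, 12): d=(-6,12) inclusive
  edge (12, 12)→(14, 0): d=(2,-12) inclusive
  edge (14, 0)→(18, 0): d=(4,0) inclusive
    (7,0)@(15, 1): e=[30,14,4] → #
    (8,0)@(17, 1): e=[6,38,4] → #
    (9,0)@(19, 1): e=[-18,62,4] → ·
    (7,1)@(15, 3): e=[18,18,12] → #
    (8,1)@(17, 3): e=[-6,42,12] → ·
    (7,2)@(15, 5): e=[6,22,20] → #
    (8,2)@(17, 5): e=[-18,46,20] → ·
    (6,3)@(13, 7): e=[18,2,28] → #
    (7,3)@(15, 7): e=[-6,26,28] → ·
    (6,4)@(13, 9): e=[6,6,36] → #
    (7,4)@(15, 9): e=[-18,30,36] → ·
    (6,5)@(13, 11): e=[-6,10,44] → ·
  covered (6 px):
    · · · · · · · # # · ·
    · · · · · · · # · · ·
    · · · · · · · # · · ·
    · · · · · · # · · · ·
    · · · · · · # · · · ·
    · · · · · · · · · · ·
    · · · · · · · · · · ·
    · · · · · · · · · · ·
T3:
  2·area = 72
  edge (20, 2)→(18, 14): d=(-2,12) inclusive
  edge (18, 14)→(12, 14): d=(-6,0) inclusive
  edge (12, 14)→(20, 2): d=(8,-12) inclusive
    (9,2)@(19, 5): e=[6,54,12] → #
    (10,2)@(21, 5): e=[-18,54,36] → ·
    (8,3)@(17, 7): e=[26,42,4] → #
    (10,3)@(21, 7): e=[-22,42,52] → ·
    (8,4)@(17, 9): e=[22,30,20] → #
    (9,4)@(19, 9): e=[-2,30,44] → ·
    (7,5)@(15, 11): e=[42,18,12] → #
    (9,5)@(19, 11): e=[-6,18,60] → ·
    (6,6)@(13, 13): e=[62,6,4] → #
    (9,6)@(19, 13): e=[-10,6,76] → ·
    (6,7)@(13, 15): e=[58,-6,20] → ·
    (7,7)@(15, 15): e=[34,-6,44] → ·
  covered (9 px):
    · · · · · · · · · · ·
    · · · · · · · · · · ·
    · · · · · · · · · # ·
    · · · · · · · · # # ·
    · · · · · · · · # · ·
    · · · · · · · # # · ·
    · · · · · · # # # · ·
    · · · · · · · · · · ·

Result: 37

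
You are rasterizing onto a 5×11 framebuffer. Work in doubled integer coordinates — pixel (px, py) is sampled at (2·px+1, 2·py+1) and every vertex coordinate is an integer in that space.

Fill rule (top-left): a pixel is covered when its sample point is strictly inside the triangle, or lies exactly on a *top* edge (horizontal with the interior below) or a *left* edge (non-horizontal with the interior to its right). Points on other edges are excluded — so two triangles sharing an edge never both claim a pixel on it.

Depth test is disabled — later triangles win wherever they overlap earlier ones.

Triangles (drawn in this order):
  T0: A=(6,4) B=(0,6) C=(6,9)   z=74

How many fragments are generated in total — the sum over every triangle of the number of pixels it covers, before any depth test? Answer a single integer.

T0:
  2·area = 30  (B↔C swapped to make it positive)
  edge (6, 4)→(6, 9): d=(0,5) right/bottom  bias=-1
  edge (6, 9)→(0, 6): d=(-6,-3) top-left  bias=+0
  edge (0, 6)→(6, 4): d=(6,-2) top-left  bias=+0
    (4,1)@(9, 3): e=[-15,45,0] → ·  [on edge]
    (1,2)@(3, 5): e=[15,15,0] → #  [on edge]
    (2,2)@(5, 5): e=[5,21,4] → #
    (3,2)@(7, 5): e=[-5,27,8] → ·
    (1,3)@(3, 7): e=[15,3,12] → #
    (3,3)@(7, 7): e=[-5,15,20] → ·
    (1,4)@(3, 9): e=[15,-9,24] → ·
    (2,4)@(5, 9): e=[5,-3,28] → ·
  covered (4 px):
    · · · · ·
    · · · · ·
    · # # · ·
    · # # · ·
    · · · · ·
    · · · · ·
    · · · · ·
    · · · · ·
    · · · · ·
    · · · · ·
    · · · · ·

Answer: 4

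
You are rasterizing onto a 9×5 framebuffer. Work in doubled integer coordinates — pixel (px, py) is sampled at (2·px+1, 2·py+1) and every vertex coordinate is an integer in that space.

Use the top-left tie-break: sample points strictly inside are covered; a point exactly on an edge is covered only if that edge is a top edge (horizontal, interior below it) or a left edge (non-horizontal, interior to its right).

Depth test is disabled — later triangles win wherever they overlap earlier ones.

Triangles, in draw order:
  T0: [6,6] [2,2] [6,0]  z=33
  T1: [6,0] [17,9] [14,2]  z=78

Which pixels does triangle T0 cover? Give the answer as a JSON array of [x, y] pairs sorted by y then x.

T0:
  2·area = 24
  edge (6, 6)→(2, 2): d=(-4,-4) top-left  bias=+0
  edge (2, 2)→(6, 0): d=(4,-2) top-left  bias=+0
  edge (6, 0)→(6, 6): d=(0,6) right/bottom  bias=-1
    (0,0)@(1, 1): e=[0,-6,30] → .  [on edge]
    (2,0)@(5, 1): e=[16,2,6] → X
    (3,0)@(7, 1): e=[24,6,-6] → .
    (1,1)@(3, 3): e=[0,6,18] → X  [on edge]
    (3,1)@(7, 3): e=[16,14,-6] → .
    (1,2)@(3, 5): e=[-8,14,18] → .
    (2,2)@(5, 5): e=[0,18,6] → X  [on edge]
    (3,2)@(7, 5): e=[8,22,-6] → .
    (2,3)@(5, 7): e=[-8,26,6] → .
    (3,3)@(7, 7): e=[0,30,-6] → .  [on edge]
    (4,4)@(9, 9): e=[0,42,-18] → .  [on edge]
  covered (4 px):
    . . X . . . . . .
    . X X . . . . . .
    . . X . . . . . .
    . . . . . . . . .
    . . . . . . . . .
T1:
  2·area = 50  (B↔C swapped to make it positive)
  edge (6, 0)→(14, 2): d=(8,2) right/bottom  bias=-1
  edge (14, 2)→(17, 9): d=(3,7) right/bottom  bias=-1
  edge (17, 9)→(6, 0): d=(-11,-9) top-left  bias=+0
    (4,0)@(9, 1): e=[2,32,16] → X
    (5,0)@(11, 1): e=[-2,18,34] → .
    (4,1)@(9, 3): e=[18,38,-6] → .
    (5,1)@(11, 3): e=[14,24,12] → X
    (6,1)@(13, 3): e=[10,10,30] → X
    (7,1)@(15, 3): e=[6,-4,48] → .
    (5,2)@(11, 5): e=[30,30,-10] → .
    (6,2)@(13, 5): e=[26,16,8] → X
    (7,2)@(15, 5): e=[22,2,26] → X
    (8,2)@(17, 5): e=[18,-12,44] → .
    (6,3)@(13, 7): e=[42,22,-14] → .
    (7,3)@(15, 7): e=[38,8,4] → X
    (8,4)@(17, 9): e=[50,0,0] → .  [on edge]
  covered (6 px):
    . . . . X . . . .
    . . . . . X X . .
    . . . . . . X X .
    . . . . . . . X .
    . . . . . . . . .

Result: [[2,0],[1,1],[2,1],[2,2]]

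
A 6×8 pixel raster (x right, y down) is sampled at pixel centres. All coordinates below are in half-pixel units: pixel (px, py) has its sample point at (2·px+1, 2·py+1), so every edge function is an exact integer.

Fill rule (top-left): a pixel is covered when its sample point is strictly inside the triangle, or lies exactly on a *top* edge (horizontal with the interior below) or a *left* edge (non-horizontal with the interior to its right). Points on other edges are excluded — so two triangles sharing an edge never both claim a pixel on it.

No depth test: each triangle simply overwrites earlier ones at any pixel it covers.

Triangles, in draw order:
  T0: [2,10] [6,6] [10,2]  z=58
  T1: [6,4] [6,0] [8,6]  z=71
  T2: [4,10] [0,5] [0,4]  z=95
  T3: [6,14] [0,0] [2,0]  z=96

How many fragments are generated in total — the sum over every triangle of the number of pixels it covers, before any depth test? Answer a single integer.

T0:
  degenerate (2·area = 0) — covers nothing
T1:
  2·area = 8
  edge (6, 4)→(6, 0): d=(0,-4) top-left  bias=+0
  edge (6, 0)→(8, 6): d=(2,6) right/bottom  bias=-1
  edge (8, 6)→(6, 4): d=(-2,-2) top-left  bias=+0
    (1,0)@(3, 1): e=[-12,20,0] → ·  [on edge]
    (2,1)@(5, 3): e=[-4,12,0] → ·  [on edge]
    (3,1)@(7, 3): e=[4,0,4] → ·  [on edge]
    (3,2)@(7, 5): e=[4,4,0] → #  [on edge]
    (4,2)@(9, 5): e=[12,-8,4] → ·
    (3,3)@(7, 7): e=[4,8,-4] → ·
    (4,3)@(9, 7): e=[12,-4,0] → ·  [on edge]
    (4,4)@(9, 9): e=[12,0,-4] → ·  [on edge]
    (5,4)@(11, 9): e=[20,-12,0] → ·  [on edge]
    (5,7)@(11, 15): e=[20,0,-12] → ·  [on edge]
  covered (1 px):
    · · · · · ·
    · · · · · ·
    · · · # · ·
    · · · · · ·
    · · · · · ·
    · · · · · ·
    · · · · · ·
    · · · · · ·
T2:
  2·area = 4
  edge (4, 10)→(0, 5): d=(-4,-5) top-left  bias=+0
  edge (0, 5)→(0, 4): d=(0,-1) top-left  bias=+0
  edge (0, 4)→(4, 10): d=(4,6) right/bottom  bias=-1
  covered (0 px):
    · · · · · ·
    · · · · · ·
    · · · · · ·
    · · · · · ·
    · · · · · ·
    · · · · · ·
    · · · · · ·
    · · · · · ·
T3:
  2·area = 28
  edge (6, 14)→(0, 0): d=(-6,-14) top-left  bias=+0
  edge (0, 0)→(2, 0): d=(2,0) top-left  bias=+0
  edge (2, 0)→(6, 14): d=(4,14) right/bottom  bias=-1
    (0,0)@(1, 1): e=[8,2,18] → #
    (1,0)@(3, 1): e=[36,2,-10] → ·
    (0,1)@(1, 3): e=[-4,6,26] → ·
    (1,2)@(3, 5): e=[12,10,6] → #
    (2,2)@(5, 5): e=[40,10,-22] → ·
    (1,3)@(3, 7): e=[0,14,14] → #  [on edge]
    (2,3)@(5, 7): e=[28,14,-14] → ·
    (1,4)@(3, 9): e=[-12,18,22] → ·
    (2,5)@(5, 11): e=[4,22,2] → #
    (3,5)@(7, 11): e=[32,22,-26] → ·
    (2,6)@(5, 13): e=[-8,26,10] → ·
  covered (4 px):
    # · · · · ·
    · · · · · ·
    · # · · · ·
    · # · · · ·
    · · · · · ·
    · · # · · ·
    · · · · · ·
    · · · · · ·

Result: 5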